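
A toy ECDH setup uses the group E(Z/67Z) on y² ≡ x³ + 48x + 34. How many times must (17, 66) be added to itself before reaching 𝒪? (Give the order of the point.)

2P: tangent at (17, 66): λ = (3·17² + 48)/(2·66) ≡ 44/65. 65⁻¹ ≡ 33 (mod 67) since 65·33 = 2145 ≡ 1, so λ ≡ 44·33 ≡ 45.
  x = λ² - 17 - 17 = 2025 - 34 ≡ 48; y = λ·(17 - 48) - 66 ≡ 13. → (48, 13)
3P: (48, 13) + (17, 66). λ = (66 - 13)/(17 - 48) ≡ 53/36 mod 67. 36⁻¹ ≡ 54 (mod 67) since 36·54 = 1944 ≡ 1, so λ ≡ 48.
  x = λ² - 48 - 17 = 2304 - 65 ≡ 28; y = λ·(48 - 28) - 13 ≡ 9. → (28, 9)
4P: (28, 9) + (17, 66). λ = (66 - 9)/(17 - 28) ≡ 57/56 mod 67. 56⁻¹ ≡ 6 (mod 67), so λ ≡ 7.
  x = λ² - 28 - 17 = 49 - 45 ≡ 4; y = λ·(28 - 4) - 9 ≡ 25. → (4, 25)
5P: (4, 25) + (17, 66). λ = (66 - 25)/(17 - 4) ≡ 41/13 mod 67. 13⁻¹ ≡ 31 (mod 67), so λ ≡ 65.
  x = λ² - 4 - 17 = 4225 - 21 ≡ 50; y = λ·(4 - 50) - 25 ≡ 0. → (50, 0)
6P: (50, 0) + (17, 66). λ = (66 - 0)/(17 - 50) ≡ 66/34 mod 67. 34⁻¹ ≡ 2 (mod 67), so λ ≡ 65.
  x = λ² - 50 - 17 = 4225 - 67 ≡ 4; y = λ·(50 - 4) - 0 ≡ 42. → (4, 42)
7P: (4, 42) + (17, 66). λ = (66 - 42)/(17 - 4) ≡ 24/13 mod 67. 13⁻¹ ≡ 31 (mod 67) since 13·31 = 403 ≡ 1, so λ ≡ 7.
  x = λ² - 4 - 17 = 49 - 21 ≡ 28; y = λ·(4 - 28) - 42 ≡ 58. → (28, 58)
8P: (28, 58) + (17, 66). λ = (66 - 58)/(17 - 28) ≡ 8/56 mod 67. 56⁻¹ ≡ 6 (mod 67), so λ ≡ 48.
  x = λ² - 28 - 17 = 2304 - 45 ≡ 48; y = λ·(28 - 48) - 58 ≡ 54. → (48, 54)
9P: (48, 54) + (17, 66). λ = (66 - 54)/(17 - 48) ≡ 12/36 mod 67. 36⁻¹ ≡ 54 (mod 67), so λ ≡ 45.
  x = λ² - 48 - 17 = 2025 - 65 ≡ 17; y = λ·(48 - 17) - 54 ≡ 1. → (17, 1)
10P: (17, 1) + (17, 66): same x and y₁ ≡ -y₂, so the sum is 𝒪.
10P = 𝒪, so the order is 10.

10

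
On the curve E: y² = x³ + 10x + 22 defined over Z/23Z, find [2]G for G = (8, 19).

tangent at (8, 19): λ = (3·8² + 10)/(2·19) ≡ 18/15. 15⁻¹ ≡ 20 (mod 23) since 15·20 = 300 ≡ 1, so λ ≡ 18·20 ≡ 15.
  x = λ² - 8 - 8 = 225 - 16 ≡ 2; y = λ·(8 - 2) - 19 ≡ 2. → (2, 2)

(2, 2)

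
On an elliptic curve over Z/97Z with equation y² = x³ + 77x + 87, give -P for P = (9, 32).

(9, 65)

-(9, 32) = (9, -32 mod 97) = (9, 65).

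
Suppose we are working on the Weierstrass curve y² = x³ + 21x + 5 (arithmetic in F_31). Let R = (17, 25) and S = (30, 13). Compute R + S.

(17, 25) + (30, 13). λ = (13 - 25)/(30 - 17) ≡ 19/13 mod 31. 13⁻¹ ≡ 12 (mod 31), so λ ≡ 11.
  x = λ² - 17 - 30 = 121 - 47 ≡ 12; y = λ·(17 - 12) - 25 ≡ 30. → (12, 30)

(12, 30)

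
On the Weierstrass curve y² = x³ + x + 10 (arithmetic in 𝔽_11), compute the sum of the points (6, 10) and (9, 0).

(1, 10)

(6, 10) + (9, 0). λ = (0 - 10)/(9 - 6) ≡ 1/3 mod 11. 3⁻¹ ≡ 4 (mod 11) since 3·4 = 12 ≡ 1, so λ ≡ 4.
  x = λ² - 6 - 9 = 16 - 15 ≡ 1; y = λ·(6 - 1) - 10 ≡ 10. → (1, 10)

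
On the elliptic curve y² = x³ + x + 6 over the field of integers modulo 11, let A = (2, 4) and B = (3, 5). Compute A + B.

(7, 2)

(2, 4) + (3, 5). λ = (5 - 4)/(3 - 2) ≡ 1/1 mod 11. 1⁻¹ ≡ 1 (mod 11), so λ ≡ 1.
  x = λ² - 2 - 3 = 1 - 5 ≡ 7; y = λ·(2 - 7) - 4 ≡ 2. → (7, 2)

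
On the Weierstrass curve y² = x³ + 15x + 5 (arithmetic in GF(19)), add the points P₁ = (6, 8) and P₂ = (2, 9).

(6, 8) + (2, 9). λ = (9 - 8)/(2 - 6) ≡ 1/15 mod 19. 15⁻¹ ≡ 14 (mod 19), so λ ≡ 14.
  x = λ² - 6 - 2 = 196 - 8 ≡ 17; y = λ·(6 - 17) - 8 ≡ 9. → (17, 9)

(17, 9)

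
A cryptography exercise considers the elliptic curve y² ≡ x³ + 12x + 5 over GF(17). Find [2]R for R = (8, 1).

(1, 16)

tangent at (8, 1): λ = (3·8² + 12)/(2·1) ≡ 0/2. 2⁻¹ ≡ 9 (mod 17), so λ ≡ 0·9 ≡ 0.
  x = λ² - 8 - 8 = 0 - 16 ≡ 1; y = λ·(8 - 1) - 1 ≡ 16. → (1, 16)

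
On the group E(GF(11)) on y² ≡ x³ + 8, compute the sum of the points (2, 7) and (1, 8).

(2, 7) + (1, 8). λ = (8 - 7)/(1 - 2) ≡ 1/10 mod 11. 10⁻¹ ≡ 10 (mod 11), so λ ≡ 10.
  x = λ² - 2 - 1 = 100 - 3 ≡ 9; y = λ·(2 - 9) - 7 ≡ 0. → (9, 0)

(9, 0)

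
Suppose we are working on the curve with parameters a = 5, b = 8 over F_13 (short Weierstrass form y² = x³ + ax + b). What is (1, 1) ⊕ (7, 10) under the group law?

(4, 1)

(1, 1) + (7, 10). λ = (10 - 1)/(7 - 1) ≡ 9/6 mod 13. 6⁻¹ ≡ 11 (mod 13), so λ ≡ 8.
  x = λ² - 1 - 7 = 64 - 8 ≡ 4; y = λ·(1 - 4) - 1 ≡ 1. → (4, 1)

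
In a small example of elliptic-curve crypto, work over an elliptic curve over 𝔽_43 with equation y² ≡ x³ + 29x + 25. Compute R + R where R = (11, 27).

tangent at (11, 27): λ = (3·11² + 29)/(2·27) ≡ 5/11. 11⁻¹ ≡ 4 (mod 43) since 11·4 = 44 ≡ 1, so λ ≡ 5·4 ≡ 20.
  x = λ² - 11 - 11 = 400 - 22 ≡ 34; y = λ·(11 - 34) - 27 ≡ 29. → (34, 29)

(34, 29)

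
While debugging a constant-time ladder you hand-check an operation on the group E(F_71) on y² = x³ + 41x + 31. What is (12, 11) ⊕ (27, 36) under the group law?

(12, 11) + (27, 36). λ = (36 - 11)/(27 - 12) ≡ 25/15 mod 71. 15⁻¹ ≡ 19 (mod 71) since 15·19 = 285 ≡ 1, so λ ≡ 49.
  x = λ² - 12 - 27 = 2401 - 39 ≡ 19; y = λ·(12 - 19) - 11 ≡ 1. → (19, 1)

(19, 1)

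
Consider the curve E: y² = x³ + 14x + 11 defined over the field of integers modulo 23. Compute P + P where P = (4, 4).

tangent at (4, 4): λ = (3·4² + 14)/(2·4) ≡ 16/8. 8⁻¹ ≡ 3 (mod 23), so λ ≡ 16·3 ≡ 2.
  x = λ² - 4 - 4 = 4 - 8 ≡ 19; y = λ·(4 - 19) - 4 ≡ 12. → (19, 12)

(19, 12)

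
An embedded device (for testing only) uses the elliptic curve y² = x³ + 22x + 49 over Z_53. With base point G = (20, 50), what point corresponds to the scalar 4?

(36, 3)

Repeated addition: build up to 4G.
2G: tangent at (20, 50): λ = (3·20² + 22)/(2·50) ≡ 3/47. 47⁻¹ ≡ 44 (mod 53), so λ ≡ 3·44 ≡ 26.
  x = λ² - 20 - 20 = 676 - 40 ≡ 0; y = λ·(20 - 0) - 50 ≡ 46. → (0, 46)
3G: (0, 46) + (20, 50). λ = (50 - 46)/(20 - 0) ≡ 4/20 mod 53. 20⁻¹ ≡ 8 (mod 53), so λ ≡ 32.
  x = λ² - 0 - 20 = 1024 - 20 ≡ 50; y = λ·(0 - 50) - 46 ≡ 50. → (50, 50)
4G: (50, 50) + (20, 50). λ = (50 - 50)/(20 - 50) ≡ 0/23 mod 53. 23⁻¹ ≡ 30 (mod 53), so λ ≡ 0.
  x = λ² - 50 - 20 = 0 - 70 ≡ 36; y = λ·(50 - 36) - 50 ≡ 3. → (36, 3)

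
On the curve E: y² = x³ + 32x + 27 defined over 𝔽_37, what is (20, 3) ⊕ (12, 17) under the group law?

(15, 16)

(20, 3) + (12, 17). λ = (17 - 3)/(12 - 20) ≡ 14/29 mod 37. 29⁻¹ ≡ 23 (mod 37) since 29·23 = 667 ≡ 1, so λ ≡ 26.
  x = λ² - 20 - 12 = 676 - 32 ≡ 15; y = λ·(20 - 15) - 3 ≡ 16. → (15, 16)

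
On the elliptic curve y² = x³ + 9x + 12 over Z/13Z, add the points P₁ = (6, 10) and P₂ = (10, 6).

(6, 10) + (10, 6). λ = (6 - 10)/(10 - 6) ≡ 9/4 mod 13. 4⁻¹ ≡ 10 (mod 13) since 4·10 = 40 ≡ 1, so λ ≡ 12.
  x = λ² - 6 - 10 = 144 - 16 ≡ 11; y = λ·(6 - 11) - 10 ≡ 8. → (11, 8)

(11, 8)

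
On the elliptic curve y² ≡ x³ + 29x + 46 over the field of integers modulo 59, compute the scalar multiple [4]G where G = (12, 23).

Double-and-add on 4 = (100)₂. Start with G = (12, 23) for the leading 1-bit.
double: tangent at (12, 23): λ = (3·12² + 29)/(2·23) ≡ 48/46. 46⁻¹ ≡ 9 (mod 59), so λ ≡ 48·9 ≡ 19.
  x = λ² - 12 - 12 = 361 - 24 ≡ 42; y = λ·(12 - 42) - 23 ≡ 56. → (42, 56)
double: tangent at (42, 56): λ = (3·42² + 29)/(2·56) ≡ 11/53. 53⁻¹ ≡ 49 (mod 59), so λ ≡ 11·49 ≡ 8.
  x = λ² - 42 - 42 = 64 - 84 ≡ 39; y = λ·(42 - 39) - 56 ≡ 27. → (39, 27)

(39, 27)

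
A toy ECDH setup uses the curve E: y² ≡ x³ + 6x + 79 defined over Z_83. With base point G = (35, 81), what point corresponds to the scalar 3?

(5, 20)

Repeated addition: build up to 3G.
2G: tangent at (35, 81): λ = (3·35² + 6)/(2·81) ≡ 29/79. 79⁻¹ ≡ 62 (mod 83) since 79·62 = 4898 ≡ 1, so λ ≡ 29·62 ≡ 55.
  x = λ² - 35 - 35 = 3025 - 70 ≡ 50; y = λ·(35 - 50) - 81 ≡ 7. → (50, 7)
3G: (50, 7) + (35, 81). λ = (81 - 7)/(35 - 50) ≡ 74/68 mod 83. 68⁻¹ ≡ 11 (mod 83), so λ ≡ 67.
  x = λ² - 50 - 35 = 4489 - 85 ≡ 5; y = λ·(50 - 5) - 7 ≡ 20. → (5, 20)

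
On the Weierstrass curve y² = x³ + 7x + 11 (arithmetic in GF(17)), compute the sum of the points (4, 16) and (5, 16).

(8, 1)

(4, 16) + (5, 16). λ = (16 - 16)/(5 - 4) ≡ 0/1 mod 17. 1⁻¹ ≡ 1 (mod 17) since 1·1 = 1 ≡ 1, so λ ≡ 0.
  x = λ² - 4 - 5 = 0 - 9 ≡ 8; y = λ·(4 - 8) - 16 ≡ 1. → (8, 1)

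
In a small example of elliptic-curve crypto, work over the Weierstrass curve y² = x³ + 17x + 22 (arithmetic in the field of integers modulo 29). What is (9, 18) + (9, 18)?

tangent at (9, 18): λ = (3·9² + 17)/(2·18) ≡ 28/7. 7⁻¹ ≡ 25 (mod 29), so λ ≡ 28·25 ≡ 4.
  x = λ² - 9 - 9 = 16 - 18 ≡ 27; y = λ·(9 - 27) - 18 ≡ 26. → (27, 26)

(27, 26)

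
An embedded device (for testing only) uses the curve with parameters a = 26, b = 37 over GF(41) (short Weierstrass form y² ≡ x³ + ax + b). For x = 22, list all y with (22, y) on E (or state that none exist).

x³ + 26x + 37 = 11257 ≡ 23 (mod 41).
Square roots of 23 mod 41: 8 and 33 (since 8² = 64 ≡ 23).

8, 33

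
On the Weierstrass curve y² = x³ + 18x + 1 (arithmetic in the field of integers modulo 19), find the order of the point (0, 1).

11

2P: tangent at (0, 1): λ = (3·0² + 18)/(2·1) ≡ 18/2. 2⁻¹ ≡ 10 (mod 19) since 2·10 = 20 ≡ 1, so λ ≡ 18·10 ≡ 9.
  x = λ² - 0 - 0 = 81 - 0 ≡ 5; y = λ·(0 - 5) - 1 ≡ 11. → (5, 11)
3P: (5, 11) + (0, 1). λ = (1 - 11)/(0 - 5) ≡ 9/14 mod 19. 14⁻¹ ≡ 15 (mod 19) since 14·15 = 210 ≡ 1, so λ ≡ 2.
  x = λ² - 5 - 0 = 4 - 5 ≡ 18; y = λ·(5 - 18) - 11 ≡ 1. → (18, 1)
4P: (18, 1) + (0, 1). λ = (1 - 1)/(0 - 18) ≡ 0/1 mod 19. 1⁻¹ ≡ 1 (mod 19), so λ ≡ 0.
  x = λ² - 18 - 0 = 0 - 18 ≡ 1; y = λ·(18 - 1) - 1 ≡ 18. → (1, 18)
5P: (1, 18) + (0, 1). λ = (1 - 18)/(0 - 1) ≡ 2/18 mod 19. 18⁻¹ ≡ 18 (mod 19), so λ ≡ 17.
  x = λ² - 1 - 0 = 289 - 1 ≡ 3; y = λ·(1 - 3) - 18 ≡ 5. → (3, 5)
6P: (3, 5) + (0, 1). λ = (1 - 5)/(0 - 3) ≡ 15/16 mod 19. 16⁻¹ ≡ 6 (mod 19), so λ ≡ 14.
  x = λ² - 3 - 0 = 196 - 3 ≡ 3; y = λ·(3 - 3) - 5 ≡ 14. → (3, 14)
7P: (3, 14) + (0, 1). λ = (1 - 14)/(0 - 3) ≡ 6/16 mod 19. 16⁻¹ ≡ 6 (mod 19), so λ ≡ 17.
  x = λ² - 3 - 0 = 289 - 3 ≡ 1; y = λ·(3 - 1) - 14 ≡ 1. → (1, 1)
8P: (1, 1) + (0, 1). λ = (1 - 1)/(0 - 1) ≡ 0/18 mod 19. 18⁻¹ ≡ 18 (mod 19) since 18·18 = 324 ≡ 1, so λ ≡ 0.
  x = λ² - 1 - 0 = 0 - 1 ≡ 18; y = λ·(1 - 18) - 1 ≡ 18. → (18, 18)
9P: (18, 18) + (0, 1). λ = (1 - 18)/(0 - 18) ≡ 2/1 mod 19. 1⁻¹ ≡ 1 (mod 19) since 1·1 = 1 ≡ 1, so λ ≡ 2.
  x = λ² - 18 - 0 = 4 - 18 ≡ 5; y = λ·(18 - 5) - 18 ≡ 8. → (5, 8)
10P: (5, 8) + (0, 1). λ = (1 - 8)/(0 - 5) ≡ 12/14 mod 19. 14⁻¹ ≡ 15 (mod 19), so λ ≡ 9.
  x = λ² - 5 - 0 = 81 - 5 ≡ 0; y = λ·(5 - 0) - 8 ≡ 18. → (0, 18)
11P: (0, 18) + (0, 1): same x and y₁ ≡ -y₂, so the sum is the point at infinity.
11P = the point at infinity, so the order is 11.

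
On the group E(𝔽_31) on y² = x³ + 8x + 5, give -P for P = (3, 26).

(3, 5)

-(3, 26) = (3, -26 mod 31) = (3, 5).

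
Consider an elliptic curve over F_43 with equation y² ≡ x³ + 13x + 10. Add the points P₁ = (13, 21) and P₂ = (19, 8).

(36, 36)

(13, 21) + (19, 8). λ = (8 - 21)/(19 - 13) ≡ 30/6 mod 43. 6⁻¹ ≡ 36 (mod 43), so λ ≡ 5.
  x = λ² - 13 - 19 = 25 - 32 ≡ 36; y = λ·(13 - 36) - 21 ≡ 36. → (36, 36)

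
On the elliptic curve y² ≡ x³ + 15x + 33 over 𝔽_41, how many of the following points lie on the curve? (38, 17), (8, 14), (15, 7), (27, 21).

2

(38, 17): 17² ≡ 2, rhs ≡ 2 → on.
(8, 14): 14² ≡ 32, rhs ≡ 9 → off.
(15, 7): 7² ≡ 8, rhs ≡ 25 → off.
(27, 21): 21² ≡ 31, rhs ≡ 31 → on.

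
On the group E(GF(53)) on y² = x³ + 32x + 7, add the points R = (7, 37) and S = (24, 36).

(11, 10)

(7, 37) + (24, 36). λ = (36 - 37)/(24 - 7) ≡ 52/17 mod 53. 17⁻¹ ≡ 25 (mod 53), so λ ≡ 28.
  x = λ² - 7 - 24 = 784 - 31 ≡ 11; y = λ·(7 - 11) - 37 ≡ 10. → (11, 10)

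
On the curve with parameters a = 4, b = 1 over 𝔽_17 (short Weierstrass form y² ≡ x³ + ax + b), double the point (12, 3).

(11, 13)

tangent at (12, 3): λ = (3·12² + 4)/(2·3) ≡ 11/6. 6⁻¹ ≡ 3 (mod 17) since 6·3 = 18 ≡ 1, so λ ≡ 11·3 ≡ 16.
  x = λ² - 12 - 12 = 256 - 24 ≡ 11; y = λ·(12 - 11) - 3 ≡ 13. → (11, 13)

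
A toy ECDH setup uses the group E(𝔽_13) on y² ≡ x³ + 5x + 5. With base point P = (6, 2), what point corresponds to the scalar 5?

(5, 5)

Double-and-add on 5 = (101)₂. Start with P = (6, 2) for the leading 1-bit.
double: tangent at (6, 2): λ = (3·6² + 5)/(2·2) ≡ 9/4. 4⁻¹ ≡ 10 (mod 13), so λ ≡ 9·10 ≡ 12.
  x = λ² - 6 - 6 = 144 - 12 ≡ 2; y = λ·(6 - 2) - 2 ≡ 7. → (2, 7)
double: tangent at (2, 7): λ = (3·2² + 5)/(2·7) ≡ 4/1. 1⁻¹ ≡ 1 (mod 13), so λ ≡ 4·1 ≡ 4.
  x = λ² - 2 - 2 = 16 - 4 ≡ 12; y = λ·(2 - 12) - 7 ≡ 5. → (12, 5)
add P: (12, 5) + (6, 2). λ = (2 - 5)/(6 - 12) ≡ 10/7 mod 13. 7⁻¹ ≡ 2 (mod 13), so λ ≡ 7.
  x = λ² - 12 - 6 = 49 - 18 ≡ 5; y = λ·(12 - 5) - 5 ≡ 5. → (5, 5)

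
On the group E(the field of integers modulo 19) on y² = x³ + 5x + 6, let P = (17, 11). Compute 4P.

(6, 9)

Repeated addition: build up to 4P.
2P: tangent at (17, 11): λ = (3·17² + 5)/(2·11) ≡ 17/3. 3⁻¹ ≡ 13 (mod 19) since 3·13 = 39 ≡ 1, so λ ≡ 17·13 ≡ 12.
  x = λ² - 17 - 17 = 144 - 34 ≡ 15; y = λ·(17 - 15) - 11 ≡ 13. → (15, 13)
3P: (15, 13) + (17, 11). λ = (11 - 13)/(17 - 15) ≡ 17/2 mod 19. 2⁻¹ ≡ 10 (mod 19) since 2·10 = 20 ≡ 1, so λ ≡ 18.
  x = λ² - 15 - 17 = 324 - 32 ≡ 7; y = λ·(15 - 7) - 13 ≡ 17. → (7, 17)
4P: (7, 17) + (17, 11). λ = (11 - 17)/(17 - 7) ≡ 13/10 mod 19. 10⁻¹ ≡ 2 (mod 19) since 10·2 = 20 ≡ 1, so λ ≡ 7.
  x = λ² - 7 - 17 = 49 - 24 ≡ 6; y = λ·(7 - 6) - 17 ≡ 9. → (6, 9)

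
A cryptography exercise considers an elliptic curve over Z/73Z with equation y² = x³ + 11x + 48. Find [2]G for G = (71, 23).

(59, 56)

tangent at (71, 23): λ = (3·71² + 11)/(2·23) ≡ 23/46. 46⁻¹ ≡ 27 (mod 73) since 46·27 = 1242 ≡ 1, so λ ≡ 23·27 ≡ 37.
  x = λ² - 71 - 71 = 1369 - 142 ≡ 59; y = λ·(71 - 59) - 23 ≡ 56. → (59, 56)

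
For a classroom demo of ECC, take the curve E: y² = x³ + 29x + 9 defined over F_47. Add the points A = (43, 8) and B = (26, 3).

(43, 8) + (26, 3). λ = (3 - 8)/(26 - 43) ≡ 42/30 mod 47. 30⁻¹ ≡ 11 (mod 47), so λ ≡ 39.
  x = λ² - 43 - 26 = 1521 - 69 ≡ 42; y = λ·(43 - 42) - 8 ≡ 31. → (42, 31)

(42, 31)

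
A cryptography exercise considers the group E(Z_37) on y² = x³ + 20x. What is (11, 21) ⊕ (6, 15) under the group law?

(11, 21) + (6, 15). λ = (15 - 21)/(6 - 11) ≡ 31/32 mod 37. 32⁻¹ ≡ 22 (mod 37) since 32·22 = 704 ≡ 1, so λ ≡ 16.
  x = λ² - 11 - 6 = 256 - 17 ≡ 17; y = λ·(11 - 17) - 21 ≡ 31. → (17, 31)

(17, 31)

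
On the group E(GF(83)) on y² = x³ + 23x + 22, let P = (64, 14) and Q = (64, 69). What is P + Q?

O

The two points share x = 64 and their y-coordinates satisfy 14 + 69 ≡ 0 (mod 83), so they are inverses. Their sum is O.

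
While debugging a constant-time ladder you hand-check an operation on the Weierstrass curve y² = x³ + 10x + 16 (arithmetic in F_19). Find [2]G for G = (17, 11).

(5, 1)

tangent at (17, 11): λ = (3·17² + 10)/(2·11) ≡ 3/3. 3⁻¹ ≡ 13 (mod 19) since 3·13 = 39 ≡ 1, so λ ≡ 3·13 ≡ 1.
  x = λ² - 17 - 17 = 1 - 34 ≡ 5; y = λ·(17 - 5) - 11 ≡ 1. → (5, 1)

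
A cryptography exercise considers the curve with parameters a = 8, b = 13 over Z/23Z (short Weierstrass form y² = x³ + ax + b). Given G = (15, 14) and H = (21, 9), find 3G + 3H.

First 3G:
Repeated addition: build up to 3G.
2G: tangent at (15, 14): λ = (3·15² + 8)/(2·14) ≡ 16/5. 5⁻¹ ≡ 14 (mod 23) since 5·14 = 70 ≡ 1, so λ ≡ 16·14 ≡ 17.
  x = λ² - 15 - 15 = 289 - 30 ≡ 6; y = λ·(15 - 6) - 14 ≡ 1. → (6, 1)
3G: (6, 1) + (15, 14). λ = (14 - 1)/(15 - 6) ≡ 13/9 mod 23. 9⁻¹ ≡ 18 (mod 23) since 9·18 = 162 ≡ 1, so λ ≡ 4.
  x = λ² - 6 - 15 = 16 - 21 ≡ 18; y = λ·(6 - 18) - 1 ≡ 20. → (18, 20)
3G = (18, 20).
Next 3H:
Repeated addition: build up to 3H.
2H: tangent at (21, 9): λ = (3·21² + 8)/(2·9) ≡ 20/18. 18⁻¹ ≡ 9 (mod 23), so λ ≡ 20·9 ≡ 19.
  x = λ² - 21 - 21 = 361 - 42 ≡ 20; y = λ·(21 - 20) - 9 ≡ 10. → (20, 10)
3H: (20, 10) + (21, 9). λ = (9 - 10)/(21 - 20) ≡ 22/1 mod 23. 1⁻¹ ≡ 1 (mod 23), so λ ≡ 22.
  x = λ² - 20 - 21 = 484 - 41 ≡ 6; y = λ·(20 - 6) - 10 ≡ 22. → (6, 22)
3H = (6, 22).
Finally 3G + 3H:
(18, 20) + (6, 22). λ = (22 - 20)/(6 - 18) ≡ 2/11 mod 23. 11⁻¹ ≡ 21 (mod 23), so λ ≡ 19.
  x = λ² - 18 - 6 = 361 - 24 ≡ 15; y = λ·(18 - 15) - 20 ≡ 14. → (15, 14)

(15, 14)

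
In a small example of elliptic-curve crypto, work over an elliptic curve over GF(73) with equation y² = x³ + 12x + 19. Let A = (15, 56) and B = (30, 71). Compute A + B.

(29, 3)

(15, 56) + (30, 71). λ = (71 - 56)/(30 - 15) ≡ 15/15 mod 73. 15⁻¹ ≡ 39 (mod 73) since 15·39 = 585 ≡ 1, so λ ≡ 1.
  x = λ² - 15 - 30 = 1 - 45 ≡ 29; y = λ·(15 - 29) - 56 ≡ 3. → (29, 3)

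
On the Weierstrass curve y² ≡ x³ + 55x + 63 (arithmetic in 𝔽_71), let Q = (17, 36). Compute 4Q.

(13, 63)

Repeated addition: build up to 4Q.
2Q: tangent at (17, 36): λ = (3·17² + 55)/(2·36) ≡ 70/1. 1⁻¹ ≡ 1 (mod 71), so λ ≡ 70·1 ≡ 70.
  x = λ² - 17 - 17 = 4900 - 34 ≡ 38; y = λ·(17 - 38) - 36 ≡ 56. → (38, 56)
3Q: (38, 56) + (17, 36). λ = (36 - 56)/(17 - 38) ≡ 51/50 mod 71. 50⁻¹ ≡ 27 (mod 71), so λ ≡ 28.
  x = λ² - 38 - 17 = 784 - 55 ≡ 19; y = λ·(38 - 19) - 56 ≡ 50. → (19, 50)
4Q: (19, 50) + (17, 36). λ = (36 - 50)/(17 - 19) ≡ 57/69 mod 71. 69⁻¹ ≡ 35 (mod 71), so λ ≡ 7.
  x = λ² - 19 - 17 = 49 - 36 ≡ 13; y = λ·(19 - 13) - 50 ≡ 63. → (13, 63)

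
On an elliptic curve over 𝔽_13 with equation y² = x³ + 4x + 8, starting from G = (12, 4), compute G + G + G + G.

(4, 7)

Repeated addition: build up to 4G.
2G: tangent at (12, 4): λ = (3·12² + 4)/(2·4) ≡ 7/8. 8⁻¹ ≡ 5 (mod 13), so λ ≡ 7·5 ≡ 9.
  x = λ² - 12 - 12 = 81 - 24 ≡ 5; y = λ·(12 - 5) - 4 ≡ 7. → (5, 7)
3G: (5, 7) + (12, 4). λ = (4 - 7)/(12 - 5) ≡ 10/7 mod 13. 7⁻¹ ≡ 2 (mod 13), so λ ≡ 7.
  x = λ² - 5 - 12 = 49 - 17 ≡ 6; y = λ·(5 - 6) - 7 ≡ 12. → (6, 12)
4G: (6, 12) + (12, 4). λ = (4 - 12)/(12 - 6) ≡ 5/6 mod 13. 6⁻¹ ≡ 11 (mod 13) since 6·11 = 66 ≡ 1, so λ ≡ 3.
  x = λ² - 6 - 12 = 9 - 18 ≡ 4; y = λ·(6 - 4) - 12 ≡ 7. → (4, 7)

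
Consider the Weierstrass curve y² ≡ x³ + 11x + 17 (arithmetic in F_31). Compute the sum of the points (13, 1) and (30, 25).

(27, 23)

(13, 1) + (30, 25). λ = (25 - 1)/(30 - 13) ≡ 24/17 mod 31. 17⁻¹ ≡ 11 (mod 31), so λ ≡ 16.
  x = λ² - 13 - 30 = 256 - 43 ≡ 27; y = λ·(13 - 27) - 1 ≡ 23. → (27, 23)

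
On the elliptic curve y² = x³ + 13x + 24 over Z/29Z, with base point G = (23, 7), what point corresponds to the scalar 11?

Repeated addition: build up to 11G.
2G: tangent at (23, 7): λ = (3·23² + 13)/(2·7) ≡ 5/14. 14⁻¹ ≡ 27 (mod 29), so λ ≡ 5·27 ≡ 19.
  x = λ² - 23 - 23 = 361 - 46 ≡ 25; y = λ·(23 - 25) - 7 ≡ 13. → (25, 13)
3G: (25, 13) + (23, 7). λ = (7 - 13)/(23 - 25) ≡ 23/27 mod 29. 27⁻¹ ≡ 14 (mod 29) since 27·14 = 378 ≡ 1, so λ ≡ 3.
  x = λ² - 25 - 23 = 9 - 48 ≡ 19; y = λ·(25 - 19) - 13 ≡ 5. → (19, 5)
4G: (19, 5) + (23, 7). λ = (7 - 5)/(23 - 19) ≡ 2/4 mod 29. 4⁻¹ ≡ 22 (mod 29) since 4·22 = 88 ≡ 1, so λ ≡ 15.
  x = λ² - 19 - 23 = 225 - 42 ≡ 9; y = λ·(19 - 9) - 5 ≡ 0. → (9, 0)
5G: (9, 0) + (23, 7). λ = (7 - 0)/(23 - 9) ≡ 7/14 mod 29. 14⁻¹ ≡ 27 (mod 29), so λ ≡ 15.
  x = λ² - 9 - 23 = 225 - 32 ≡ 19; y = λ·(9 - 19) - 0 ≡ 24. → (19, 24)
6G: (19, 24) + (23, 7). λ = (7 - 24)/(23 - 19) ≡ 12/4 mod 29. 4⁻¹ ≡ 22 (mod 29), so λ ≡ 3.
  x = λ² - 19 - 23 = 9 - 42 ≡ 25; y = λ·(19 - 25) - 24 ≡ 16. → (25, 16)
7G: (25, 16) + (23, 7). λ = (7 - 16)/(23 - 25) ≡ 20/27 mod 29. 27⁻¹ ≡ 14 (mod 29), so λ ≡ 19.
  x = λ² - 25 - 23 = 361 - 48 ≡ 23; y = λ·(25 - 23) - 16 ≡ 22. → (23, 22)
8G: (23, 22) + (23, 7): same x and y₁ ≡ -y₂, so the sum is 𝒪.
9G: 𝒪 + (23, 7) = (23, 7) (identity).
10G: tangent at (23, 7): λ = (3·23² + 13)/(2·7) ≡ 5/14. 14⁻¹ ≡ 27 (mod 29) since 14·27 = 378 ≡ 1, so λ ≡ 5·27 ≡ 19.
  x = λ² - 23 - 23 = 361 - 46 ≡ 25; y = λ·(23 - 25) - 7 ≡ 13. → (25, 13)
11G: (25, 13) + (23, 7). λ = (7 - 13)/(23 - 25) ≡ 23/27 mod 29. 27⁻¹ ≡ 14 (mod 29), so λ ≡ 3.
  x = λ² - 25 - 23 = 9 - 48 ≡ 19; y = λ·(25 - 19) - 13 ≡ 5. → (19, 5)

(19, 5)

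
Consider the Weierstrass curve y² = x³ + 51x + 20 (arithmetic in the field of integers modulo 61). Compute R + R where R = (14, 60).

(45, 54)

tangent at (14, 60): λ = (3·14² + 51)/(2·60) ≡ 29/59. 59⁻¹ ≡ 30 (mod 61), so λ ≡ 29·30 ≡ 16.
  x = λ² - 14 - 14 = 256 - 28 ≡ 45; y = λ·(14 - 45) - 60 ≡ 54. → (45, 54)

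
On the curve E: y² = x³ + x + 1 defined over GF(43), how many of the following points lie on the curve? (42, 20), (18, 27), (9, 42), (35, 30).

(42, 20): 20² ≡ 13, rhs ≡ 42 → off.
(18, 27): 27² ≡ 41, rhs ≡ 3 → off.
(9, 42): 42² ≡ 1, rhs ≡ 8 → off.
(35, 30): 30² ≡ 40, rhs ≡ 40 → on.

1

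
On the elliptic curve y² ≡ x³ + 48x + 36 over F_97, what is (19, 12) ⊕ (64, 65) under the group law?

(79, 79)

(19, 12) + (64, 65). λ = (65 - 12)/(64 - 19) ≡ 53/45 mod 97. 45⁻¹ ≡ 69 (mod 97), so λ ≡ 68.
  x = λ² - 19 - 64 = 4624 - 83 ≡ 79; y = λ·(19 - 79) - 12 ≡ 79. → (79, 79)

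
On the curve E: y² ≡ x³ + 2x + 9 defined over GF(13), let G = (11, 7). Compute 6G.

Double-and-add on 6 = (110)₂. Start with G = (11, 7) for the leading 1-bit.
double: tangent at (11, 7): λ = (3·11² + 2)/(2·7) ≡ 1/1. 1⁻¹ ≡ 1 (mod 13), so λ ≡ 1·1 ≡ 1.
  x = λ² - 11 - 11 = 1 - 22 ≡ 5; y = λ·(11 - 5) - 7 ≡ 12. → (5, 12)
add G: (5, 12) + (11, 7). λ = (7 - 12)/(11 - 5) ≡ 8/6 mod 13. 6⁻¹ ≡ 11 (mod 13), so λ ≡ 10.
  x = λ² - 5 - 11 = 100 - 16 ≡ 6; y = λ·(5 - 6) - 12 ≡ 4. → (6, 4)
double: tangent at (6, 4): λ = (3·6² + 2)/(2·4) ≡ 6/8. 8⁻¹ ≡ 5 (mod 13) since 8·5 = 40 ≡ 1, so λ ≡ 6·5 ≡ 4.
  x = λ² - 6 - 6 = 16 - 12 ≡ 4; y = λ·(6 - 4) - 4 ≡ 4. → (4, 4)

(4, 4)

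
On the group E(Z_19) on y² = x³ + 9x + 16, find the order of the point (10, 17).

2P: tangent at (10, 17): λ = (3·10² + 9)/(2·17) ≡ 5/15. 15⁻¹ ≡ 14 (mod 19), so λ ≡ 5·14 ≡ 13.
  x = λ² - 10 - 10 = 169 - 20 ≡ 16; y = λ·(10 - 16) - 17 ≡ 0. → (16, 0)
3P: (16, 0) + (10, 17). λ = (17 - 0)/(10 - 16) ≡ 17/13 mod 19. 13⁻¹ ≡ 3 (mod 19), so λ ≡ 13.
  x = λ² - 16 - 10 = 169 - 26 ≡ 10; y = λ·(16 - 10) - 0 ≡ 2. → (10, 2)
4P: (10, 2) + (10, 17): same x and y₁ ≡ -y₂, so the sum is ∞.
4P = ∞, so the order is 4.

4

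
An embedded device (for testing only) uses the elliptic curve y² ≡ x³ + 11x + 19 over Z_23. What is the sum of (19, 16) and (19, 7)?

O

The two points share x = 19 and their y-coordinates satisfy 16 + 7 ≡ 0 (mod 23), so they are inverses. Their sum is the point at infinity.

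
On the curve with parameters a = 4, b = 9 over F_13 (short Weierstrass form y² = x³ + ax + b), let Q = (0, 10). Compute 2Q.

tangent at (0, 10): λ = (3·0² + 4)/(2·10) ≡ 4/7. 7⁻¹ ≡ 2 (mod 13) since 7·2 = 14 ≡ 1, so λ ≡ 4·2 ≡ 8.
  x = λ² - 0 - 0 = 64 - 0 ≡ 12; y = λ·(0 - 12) - 10 ≡ 11. → (12, 11)

(12, 11)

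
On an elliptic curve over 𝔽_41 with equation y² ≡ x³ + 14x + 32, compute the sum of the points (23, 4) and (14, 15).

(23, 4) + (14, 15). λ = (15 - 4)/(14 - 23) ≡ 11/32 mod 41. 32⁻¹ ≡ 9 (mod 41) since 32·9 = 288 ≡ 1, so λ ≡ 17.
  x = λ² - 23 - 14 = 289 - 37 ≡ 6; y = λ·(23 - 6) - 4 ≡ 39. → (6, 39)

(6, 39)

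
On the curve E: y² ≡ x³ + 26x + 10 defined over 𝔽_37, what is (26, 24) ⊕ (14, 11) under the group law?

(1, 0)

(26, 24) + (14, 11). λ = (11 - 24)/(14 - 26) ≡ 24/25 mod 37. 25⁻¹ ≡ 3 (mod 37), so λ ≡ 35.
  x = λ² - 26 - 14 = 1225 - 40 ≡ 1; y = λ·(26 - 1) - 24 ≡ 0. → (1, 0)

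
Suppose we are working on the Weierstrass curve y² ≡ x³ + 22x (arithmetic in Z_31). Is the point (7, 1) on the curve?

y² = 1² ≡ 1; x³ + 22x + 0 = 497 ≡ 1 (mod 31). 1 = 1.

yes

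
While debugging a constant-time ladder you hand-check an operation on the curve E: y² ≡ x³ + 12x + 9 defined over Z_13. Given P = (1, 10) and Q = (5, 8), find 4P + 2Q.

(0, 3)

First 4P:
Repeated addition: build up to 4P.
2P: tangent at (1, 10): λ = (3·1² + 12)/(2·10) ≡ 2/7. 7⁻¹ ≡ 2 (mod 13) since 7·2 = 14 ≡ 1, so λ ≡ 2·2 ≡ 4.
  x = λ² - 1 - 1 = 16 - 2 ≡ 1; y = λ·(1 - 1) - 10 ≡ 3. → (1, 3)
3P: (1, 3) + (1, 10): same x and y₁ ≡ -y₂, so the sum is 𝒪.
4P: 𝒪 + (1, 10) = (1, 10) (identity).
4P = (1, 10).
Next 2Q:
Repeated addition: build up to 2Q.
2Q: tangent at (5, 8): λ = (3·5² + 12)/(2·8) ≡ 9/3. 3⁻¹ ≡ 9 (mod 13), so λ ≡ 9·9 ≡ 3.
  x = λ² - 5 - 5 = 9 - 10 ≡ 12; y = λ·(5 - 12) - 8 ≡ 10. → (12, 10)
2Q = (12, 10).
Finally 4P + 2Q:
(1, 10) + (12, 10). λ = (10 - 10)/(12 - 1) ≡ 0/11 mod 13. 11⁻¹ ≡ 6 (mod 13), so λ ≡ 0.
  x = λ² - 1 - 12 = 0 - 13 ≡ 0; y = λ·(1 - 0) - 10 ≡ 3. → (0, 3)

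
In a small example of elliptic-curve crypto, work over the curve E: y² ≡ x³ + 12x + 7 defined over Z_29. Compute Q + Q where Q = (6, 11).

(12, 9)

tangent at (6, 11): λ = (3·6² + 12)/(2·11) ≡ 4/22. 22⁻¹ ≡ 4 (mod 29), so λ ≡ 4·4 ≡ 16.
  x = λ² - 6 - 6 = 256 - 12 ≡ 12; y = λ·(6 - 12) - 11 ≡ 9. → (12, 9)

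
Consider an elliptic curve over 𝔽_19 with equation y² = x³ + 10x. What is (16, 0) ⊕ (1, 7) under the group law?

(16, 0) + (1, 7). λ = (7 - 0)/(1 - 16) ≡ 7/4 mod 19. 4⁻¹ ≡ 5 (mod 19), so λ ≡ 16.
  x = λ² - 16 - 1 = 256 - 17 ≡ 11; y = λ·(16 - 11) - 0 ≡ 4. → (11, 4)

(11, 4)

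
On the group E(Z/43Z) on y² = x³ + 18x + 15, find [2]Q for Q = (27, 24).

tangent at (27, 24): λ = (3·27² + 18)/(2·24) ≡ 12/5. 5⁻¹ ≡ 26 (mod 43), so λ ≡ 12·26 ≡ 11.
  x = λ² - 27 - 27 = 121 - 54 ≡ 24; y = λ·(27 - 24) - 24 ≡ 9. → (24, 9)

(24, 9)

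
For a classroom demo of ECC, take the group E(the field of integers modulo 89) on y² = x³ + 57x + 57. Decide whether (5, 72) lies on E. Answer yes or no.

y² = 72² ≡ 22; x³ + 57x + 57 = 467 ≡ 22 (mod 89). 22 = 22.

yes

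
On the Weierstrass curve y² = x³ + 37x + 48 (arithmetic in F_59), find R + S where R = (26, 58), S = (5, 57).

(47, 0)

(26, 58) + (5, 57). λ = (57 - 58)/(5 - 26) ≡ 58/38 mod 59. 38⁻¹ ≡ 14 (mod 59) since 38·14 = 532 ≡ 1, so λ ≡ 45.
  x = λ² - 26 - 5 = 2025 - 31 ≡ 47; y = λ·(26 - 47) - 58 ≡ 0. → (47, 0)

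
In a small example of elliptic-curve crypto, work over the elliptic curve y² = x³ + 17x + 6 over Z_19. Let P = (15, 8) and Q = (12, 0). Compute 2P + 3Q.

First 2P:
Repeated addition: build up to 2P.
2P: tangent at (15, 8): λ = (3·15² + 17)/(2·8) ≡ 8/16. 16⁻¹ ≡ 6 (mod 19), so λ ≡ 8·6 ≡ 10.
  x = λ² - 15 - 15 = 100 - 30 ≡ 13; y = λ·(15 - 13) - 8 ≡ 12. → (13, 12)
2P = (13, 12).
Next 3Q:
Repeated addition: build up to 3Q.
2Q: (12, 0) + (12, 0): same x and y₁ ≡ -y₂, so the sum is 𝒪.
3Q: 𝒪 + (12, 0) = (12, 0) (identity).
3Q = (12, 0).
Finally 2P + 3Q:
(13, 12) + (12, 0). λ = (0 - 12)/(12 - 13) ≡ 7/18 mod 19. 18⁻¹ ≡ 18 (mod 19) since 18·18 = 324 ≡ 1, so λ ≡ 12.
  x = λ² - 13 - 12 = 144 - 25 ≡ 5; y = λ·(13 - 5) - 12 ≡ 8. → (5, 8)

(5, 8)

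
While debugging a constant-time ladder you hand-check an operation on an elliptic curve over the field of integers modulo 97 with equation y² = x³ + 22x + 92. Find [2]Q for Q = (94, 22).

(12, 12)

tangent at (94, 22): λ = (3·94² + 22)/(2·22) ≡ 49/44. 44⁻¹ ≡ 86 (mod 97) since 44·86 = 3784 ≡ 1, so λ ≡ 49·86 ≡ 43.
  x = λ² - 94 - 94 = 1849 - 188 ≡ 12; y = λ·(94 - 12) - 22 ≡ 12. → (12, 12)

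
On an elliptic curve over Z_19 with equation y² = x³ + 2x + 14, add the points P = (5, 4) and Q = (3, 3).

(16, 0)

(5, 4) + (3, 3). λ = (3 - 4)/(3 - 5) ≡ 18/17 mod 19. 17⁻¹ ≡ 9 (mod 19), so λ ≡ 10.
  x = λ² - 5 - 3 = 100 - 8 ≡ 16; y = λ·(5 - 16) - 4 ≡ 0. → (16, 0)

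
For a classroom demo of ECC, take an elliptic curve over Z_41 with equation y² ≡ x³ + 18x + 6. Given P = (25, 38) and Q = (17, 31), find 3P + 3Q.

First 3P:
Repeated addition: build up to 3P.
2P: tangent at (25, 38): λ = (3·25² + 18)/(2·38) ≡ 7/35. 35⁻¹ ≡ 34 (mod 41) since 35·34 = 1190 ≡ 1, so λ ≡ 7·34 ≡ 33.
  x = λ² - 25 - 25 = 1089 - 50 ≡ 14; y = λ·(25 - 14) - 38 ≡ 38. → (14, 38)
3P: (14, 38) + (25, 38). λ = (38 - 38)/(25 - 14) ≡ 0/11 mod 41. 11⁻¹ ≡ 15 (mod 41) since 11·15 = 165 ≡ 1, so λ ≡ 0.
  x = λ² - 14 - 25 = 0 - 39 ≡ 2; y = λ·(14 - 2) - 38 ≡ 3. → (2, 3)
3P = (2, 3).
Next 3Q:
Repeated addition: build up to 3Q.
2Q: tangent at (17, 31): λ = (3·17² + 18)/(2·31) ≡ 24/21. 21⁻¹ ≡ 2 (mod 41) since 21·2 = 42 ≡ 1, so λ ≡ 24·2 ≡ 7.
  x = λ² - 17 - 17 = 49 - 34 ≡ 15; y = λ·(17 - 15) - 31 ≡ 24. → (15, 24)
3Q: (15, 24) + (17, 31). λ = (31 - 24)/(17 - 15) ≡ 7/2 mod 41. 2⁻¹ ≡ 21 (mod 41) since 2·21 = 42 ≡ 1, so λ ≡ 24.
  x = λ² - 15 - 17 = 576 - 32 ≡ 11; y = λ·(15 - 11) - 24 ≡ 31. → (11, 31)
3Q = (11, 31).
Finally 3P + 3Q:
(2, 3) + (11, 31). λ = (31 - 3)/(11 - 2) ≡ 28/9 mod 41. 9⁻¹ ≡ 32 (mod 41), so λ ≡ 35.
  x = λ² - 2 - 11 = 1225 - 13 ≡ 23; y = λ·(2 - 23) - 3 ≡ 0. → (23, 0)

(23, 0)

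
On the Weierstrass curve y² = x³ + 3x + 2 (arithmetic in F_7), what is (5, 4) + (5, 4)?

tangent at (5, 4): λ = (3·5² + 3)/(2·4) ≡ 1/1. 1⁻¹ ≡ 1 (mod 7), so λ ≡ 1·1 ≡ 1.
  x = λ² - 5 - 5 = 1 - 10 ≡ 5; y = λ·(5 - 5) - 4 ≡ 3. → (5, 3)

(5, 3)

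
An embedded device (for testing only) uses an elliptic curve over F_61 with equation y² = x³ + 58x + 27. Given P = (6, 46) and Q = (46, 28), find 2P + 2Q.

First 2P:
Repeated addition: build up to 2P.
2P: tangent at (6, 46): λ = (3·6² + 58)/(2·46) ≡ 44/31. 31⁻¹ ≡ 2 (mod 61), so λ ≡ 44·2 ≡ 27.
  x = λ² - 6 - 6 = 729 - 12 ≡ 46; y = λ·(6 - 46) - 46 ≡ 33. → (46, 33)
2P = (46, 33).
Next 2Q:
Repeated addition: build up to 2Q.
2Q: tangent at (46, 28): λ = (3·46² + 58)/(2·28) ≡ 1/56. 56⁻¹ ≡ 12 (mod 61) since 56·12 = 672 ≡ 1, so λ ≡ 1·12 ≡ 12.
  x = λ² - 46 - 46 = 144 - 92 ≡ 52; y = λ·(46 - 52) - 28 ≡ 22. → (52, 22)
2Q = (52, 22).
Finally 2P + 2Q:
(46, 33) + (52, 22). λ = (22 - 33)/(52 - 46) ≡ 50/6 mod 61. 6⁻¹ ≡ 51 (mod 61), so λ ≡ 49.
  x = λ² - 46 - 52 = 2401 - 98 ≡ 46; y = λ·(46 - 46) - 33 ≡ 28. → (46, 28)

(46, 28)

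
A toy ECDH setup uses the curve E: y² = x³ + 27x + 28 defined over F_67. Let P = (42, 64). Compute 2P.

tangent at (42, 64): λ = (3·42² + 27)/(2·64) ≡ 26/61. 61⁻¹ ≡ 11 (mod 67) since 61·11 = 671 ≡ 1, so λ ≡ 26·11 ≡ 18.
  x = λ² - 42 - 42 = 324 - 84 ≡ 39; y = λ·(42 - 39) - 64 ≡ 57. → (39, 57)

(39, 57)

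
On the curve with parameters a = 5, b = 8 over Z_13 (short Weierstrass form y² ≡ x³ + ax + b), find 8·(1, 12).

(1, 1)

Write G = (1, 12).
Double-and-add on 8 = (1000)₂. Start with G = (1, 12) for the leading 1-bit.
double: tangent at (1, 12): λ = (3·1² + 5)/(2·12) ≡ 8/11. 11⁻¹ ≡ 6 (mod 13) since 11·6 = 66 ≡ 1, so λ ≡ 8·6 ≡ 9.
  x = λ² - 1 - 1 = 81 - 2 ≡ 1; y = λ·(1 - 1) - 12 ≡ 1. → (1, 1)
double: tangent at (1, 1): λ = (3·1² + 5)/(2·1) ≡ 8/2. 2⁻¹ ≡ 7 (mod 13), so λ ≡ 8·7 ≡ 4.
  x = λ² - 1 - 1 = 16 - 2 ≡ 1; y = λ·(1 - 1) - 1 ≡ 12. → (1, 12)
double: tangent at (1, 12): λ = (3·1² + 5)/(2·12) ≡ 8/11. 11⁻¹ ≡ 6 (mod 13), so λ ≡ 8·6 ≡ 9.
  x = λ² - 1 - 1 = 81 - 2 ≡ 1; y = λ·(1 - 1) - 12 ≡ 1. → (1, 1)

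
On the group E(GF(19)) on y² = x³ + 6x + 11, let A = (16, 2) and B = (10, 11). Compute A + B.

(16, 2) + (10, 11). λ = (11 - 2)/(10 - 16) ≡ 9/13 mod 19. 13⁻¹ ≡ 3 (mod 19) since 13·3 = 39 ≡ 1, so λ ≡ 8.
  x = λ² - 16 - 10 = 64 - 26 ≡ 0; y = λ·(16 - 0) - 2 ≡ 12. → (0, 12)

(0, 12)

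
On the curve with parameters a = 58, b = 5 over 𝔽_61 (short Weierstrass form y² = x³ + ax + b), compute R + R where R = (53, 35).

(30, 21)

tangent at (53, 35): λ = (3·53² + 58)/(2·35) ≡ 6/9. 9⁻¹ ≡ 34 (mod 61), so λ ≡ 6·34 ≡ 21.
  x = λ² - 53 - 53 = 441 - 106 ≡ 30; y = λ·(53 - 30) - 35 ≡ 21. → (30, 21)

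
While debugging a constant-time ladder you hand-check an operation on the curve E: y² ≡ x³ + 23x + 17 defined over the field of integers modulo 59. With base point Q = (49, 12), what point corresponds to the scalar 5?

(15, 43)

Repeated addition: build up to 5Q.
2Q: tangent at (49, 12): λ = (3·49² + 23)/(2·12) ≡ 28/24. 24⁻¹ ≡ 32 (mod 59) since 24·32 = 768 ≡ 1, so λ ≡ 28·32 ≡ 11.
  x = λ² - 49 - 49 = 121 - 98 ≡ 23; y = λ·(49 - 23) - 12 ≡ 38. → (23, 38)
3Q: (23, 38) + (49, 12). λ = (12 - 38)/(49 - 23) ≡ 33/26 mod 59. 26⁻¹ ≡ 25 (mod 59), so λ ≡ 58.
  x = λ² - 23 - 49 = 3364 - 72 ≡ 47; y = λ·(23 - 47) - 38 ≡ 45. → (47, 45)
4Q: (47, 45) + (49, 12). λ = (12 - 45)/(49 - 47) ≡ 26/2 mod 59. 2⁻¹ ≡ 30 (mod 59) since 2·30 = 60 ≡ 1, so λ ≡ 13.
  x = λ² - 47 - 49 = 169 - 96 ≡ 14; y = λ·(47 - 14) - 45 ≡ 30. → (14, 30)
5Q: (14, 30) + (49, 12). λ = (12 - 30)/(49 - 14) ≡ 41/35 mod 59. 35⁻¹ ≡ 27 (mod 59) since 35·27 = 945 ≡ 1, so λ ≡ 45.
  x = λ² - 14 - 49 = 2025 - 63 ≡ 15; y = λ·(14 - 15) - 30 ≡ 43. → (15, 43)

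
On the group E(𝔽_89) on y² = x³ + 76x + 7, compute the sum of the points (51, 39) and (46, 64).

(17, 58)

(51, 39) + (46, 64). λ = (64 - 39)/(46 - 51) ≡ 25/84 mod 89. 84⁻¹ ≡ 71 (mod 89) since 84·71 = 5964 ≡ 1, so λ ≡ 84.
  x = λ² - 51 - 46 = 7056 - 97 ≡ 17; y = λ·(51 - 17) - 39 ≡ 58. → (17, 58)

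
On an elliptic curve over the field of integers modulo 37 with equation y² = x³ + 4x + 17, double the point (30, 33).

tangent at (30, 33): λ = (3·30² + 4)/(2·33) ≡ 3/29. 29⁻¹ ≡ 23 (mod 37) since 29·23 = 667 ≡ 1, so λ ≡ 3·23 ≡ 32.
  x = λ² - 30 - 30 = 1024 - 60 ≡ 2; y = λ·(30 - 2) - 33 ≡ 12. → (2, 12)

(2, 12)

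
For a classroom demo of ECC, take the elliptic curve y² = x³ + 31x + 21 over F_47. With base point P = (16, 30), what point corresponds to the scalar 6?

Repeated addition: build up to 6P.
2P: tangent at (16, 30): λ = (3·16² + 31)/(2·30) ≡ 0/13. 13⁻¹ ≡ 29 (mod 47), so λ ≡ 0·29 ≡ 0.
  x = λ² - 16 - 16 = 0 - 32 ≡ 15; y = λ·(16 - 15) - 30 ≡ 17. → (15, 17)
3P: (15, 17) + (16, 30). λ = (30 - 17)/(16 - 15) ≡ 13/1 mod 47. 1⁻¹ ≡ 1 (mod 47) since 1·1 = 1 ≡ 1, so λ ≡ 13.
  x = λ² - 15 - 16 = 169 - 31 ≡ 44; y = λ·(15 - 44) - 17 ≡ 29. → (44, 29)
4P: (44, 29) + (16, 30). λ = (30 - 29)/(16 - 44) ≡ 1/19 mod 47. 19⁻¹ ≡ 5 (mod 47) since 19·5 = 95 ≡ 1, so λ ≡ 5.
  x = λ² - 44 - 16 = 25 - 60 ≡ 12; y = λ·(44 - 12) - 29 ≡ 37. → (12, 37)
5P: (12, 37) + (16, 30). λ = (30 - 37)/(16 - 12) ≡ 40/4 mod 47. 4⁻¹ ≡ 12 (mod 47) since 4·12 = 48 ≡ 1, so λ ≡ 10.
  x = λ² - 12 - 16 = 100 - 28 ≡ 25; y = λ·(12 - 25) - 37 ≡ 21. → (25, 21)
6P: (25, 21) + (16, 30). λ = (30 - 21)/(16 - 25) ≡ 9/38 mod 47. 38⁻¹ ≡ 26 (mod 47), so λ ≡ 46.
  x = λ² - 25 - 16 = 2116 - 41 ≡ 7; y = λ·(25 - 7) - 21 ≡ 8. → (7, 8)

(7, 8)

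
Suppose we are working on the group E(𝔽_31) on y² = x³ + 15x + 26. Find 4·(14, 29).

(20, 7)

Write P = (14, 29).
Repeated addition: build up to 4P.
2P: tangent at (14, 29): λ = (3·14² + 15)/(2·29) ≡ 14/27. 27⁻¹ ≡ 23 (mod 31), so λ ≡ 14·23 ≡ 12.
  x = λ² - 14 - 14 = 144 - 28 ≡ 23; y = λ·(14 - 23) - 29 ≡ 18. → (23, 18)
3P: (23, 18) + (14, 29). λ = (29 - 18)/(14 - 23) ≡ 11/22 mod 31. 22⁻¹ ≡ 24 (mod 31), so λ ≡ 16.
  x = λ² - 23 - 14 = 256 - 37 ≡ 2; y = λ·(23 - 2) - 18 ≡ 8. → (2, 8)
4P: (2, 8) + (14, 29). λ = (29 - 8)/(14 - 2) ≡ 21/12 mod 31. 12⁻¹ ≡ 13 (mod 31), so λ ≡ 25.
  x = λ² - 2 - 14 = 625 - 16 ≡ 20; y = λ·(2 - 20) - 8 ≡ 7. → (20, 7)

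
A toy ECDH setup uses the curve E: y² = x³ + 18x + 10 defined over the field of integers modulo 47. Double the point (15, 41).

tangent at (15, 41): λ = (3·15² + 18)/(2·41) ≡ 35/35. 35⁻¹ ≡ 43 (mod 47), so λ ≡ 35·43 ≡ 1.
  x = λ² - 15 - 15 = 1 - 30 ≡ 18; y = λ·(15 - 18) - 41 ≡ 3. → (18, 3)

(18, 3)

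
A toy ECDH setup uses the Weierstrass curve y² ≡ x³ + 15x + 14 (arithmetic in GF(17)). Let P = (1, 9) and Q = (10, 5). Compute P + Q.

(1, 9) + (10, 5). λ = (5 - 9)/(10 - 1) ≡ 13/9 mod 17. 9⁻¹ ≡ 2 (mod 17), so λ ≡ 9.
  x = λ² - 1 - 10 = 81 - 11 ≡ 2; y = λ·(1 - 2) - 9 ≡ 16. → (2, 16)

(2, 16)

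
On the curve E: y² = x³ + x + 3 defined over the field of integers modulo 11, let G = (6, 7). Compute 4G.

Double-and-add on 4 = (100)₂. Start with G = (6, 7) for the leading 1-bit.
double: tangent at (6, 7): λ = (3·6² + 1)/(2·7) ≡ 10/3. 3⁻¹ ≡ 4 (mod 11) since 3·4 = 12 ≡ 1, so λ ≡ 10·4 ≡ 7.
  x = λ² - 6 - 6 = 49 - 12 ≡ 4; y = λ·(6 - 4) - 7 ≡ 7. → (4, 7)
double: tangent at (4, 7): λ = (3·4² + 1)/(2·7) ≡ 5/3. 3⁻¹ ≡ 4 (mod 11), so λ ≡ 5·4 ≡ 9.
  x = λ² - 4 - 4 = 81 - 8 ≡ 7; y = λ·(4 - 7) - 7 ≡ 10. → (7, 10)

(7, 10)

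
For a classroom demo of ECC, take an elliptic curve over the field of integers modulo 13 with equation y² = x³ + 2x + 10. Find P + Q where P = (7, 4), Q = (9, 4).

(7, 4) + (9, 4). λ = (4 - 4)/(9 - 7) ≡ 0/2 mod 13. 2⁻¹ ≡ 7 (mod 13) since 2·7 = 14 ≡ 1, so λ ≡ 0.
  x = λ² - 7 - 9 = 0 - 16 ≡ 10; y = λ·(7 - 10) - 4 ≡ 9. → (10, 9)

(10, 9)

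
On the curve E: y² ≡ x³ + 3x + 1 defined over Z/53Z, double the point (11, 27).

tangent at (11, 27): λ = (3·11² + 3)/(2·27) ≡ 48/1. 1⁻¹ ≡ 1 (mod 53), so λ ≡ 48·1 ≡ 48.
  x = λ² - 11 - 11 = 2304 - 22 ≡ 3; y = λ·(11 - 3) - 27 ≡ 39. → (3, 39)

(3, 39)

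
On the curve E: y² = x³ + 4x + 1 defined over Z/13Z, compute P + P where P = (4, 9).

tangent at (4, 9): λ = (3·4² + 4)/(2·9) ≡ 0/5. 5⁻¹ ≡ 8 (mod 13), so λ ≡ 0·8 ≡ 0.
  x = λ² - 4 - 4 = 0 - 8 ≡ 5; y = λ·(4 - 5) - 9 ≡ 4. → (5, 4)

(5, 4)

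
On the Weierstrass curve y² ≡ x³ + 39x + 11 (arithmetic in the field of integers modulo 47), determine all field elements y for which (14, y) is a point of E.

none

x³ + 39x + 11 = 3301 ≡ 11 (mod 47).
11 is a non-residue mod 47; no y exists.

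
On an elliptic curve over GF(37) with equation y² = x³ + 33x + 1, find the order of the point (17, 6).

11

2P: tangent at (17, 6): λ = (3·17² + 33)/(2·6) ≡ 12/12. 12⁻¹ ≡ 34 (mod 37), so λ ≡ 12·34 ≡ 1.
  x = λ² - 17 - 17 = 1 - 34 ≡ 4; y = λ·(17 - 4) - 6 ≡ 7. → (4, 7)
3P: (4, 7) + (17, 6). λ = (6 - 7)/(17 - 4) ≡ 36/13 mod 37. 13⁻¹ ≡ 20 (mod 37), so λ ≡ 17.
  x = λ² - 4 - 17 = 289 - 21 ≡ 9; y = λ·(4 - 9) - 7 ≡ 19. → (9, 19)
4P: (9, 19) + (17, 6). λ = (6 - 19)/(17 - 9) ≡ 24/8 mod 37. 8⁻¹ ≡ 14 (mod 37), so λ ≡ 3.
  x = λ² - 9 - 17 = 9 - 26 ≡ 20; y = λ·(9 - 20) - 19 ≡ 22. → (20, 22)
5P: (20, 22) + (17, 6). λ = (6 - 22)/(17 - 20) ≡ 21/34 mod 37. 34⁻¹ ≡ 12 (mod 37), so λ ≡ 30.
  x = λ² - 20 - 17 = 900 - 37 ≡ 12; y = λ·(20 - 12) - 22 ≡ 33. → (12, 33)
6P: (12, 33) + (17, 6). λ = (6 - 33)/(17 - 12) ≡ 10/5 mod 37. 5⁻¹ ≡ 15 (mod 37), so λ ≡ 2.
  x = λ² - 12 - 17 = 4 - 29 ≡ 12; y = λ·(12 - 12) - 33 ≡ 4. → (12, 4)
7P: (12, 4) + (17, 6). λ = (6 - 4)/(17 - 12) ≡ 2/5 mod 37. 5⁻¹ ≡ 15 (mod 37) since 5·15 = 75 ≡ 1, so λ ≡ 30.
  x = λ² - 12 - 17 = 900 - 29 ≡ 20; y = λ·(12 - 20) - 4 ≡ 15. → (20, 15)
8P: (20, 15) + (17, 6). λ = (6 - 15)/(17 - 20) ≡ 28/34 mod 37. 34⁻¹ ≡ 12 (mod 37), so λ ≡ 3.
  x = λ² - 20 - 17 = 9 - 37 ≡ 9; y = λ·(20 - 9) - 15 ≡ 18. → (9, 18)
9P: (9, 18) + (17, 6). λ = (6 - 18)/(17 - 9) ≡ 25/8 mod 37. 8⁻¹ ≡ 14 (mod 37) since 8·14 = 112 ≡ 1, so λ ≡ 17.
  x = λ² - 9 - 17 = 289 - 26 ≡ 4; y = λ·(9 - 4) - 18 ≡ 30. → (4, 30)
10P: (4, 30) + (17, 6). λ = (6 - 30)/(17 - 4) ≡ 13/13 mod 37. 13⁻¹ ≡ 20 (mod 37) since 13·20 = 260 ≡ 1, so λ ≡ 1.
  x = λ² - 4 - 17 = 1 - 21 ≡ 17; y = λ·(4 - 17) - 30 ≡ 31. → (17, 31)
11P: (17, 31) + (17, 6): same x and y₁ ≡ -y₂, so the sum is ∞.
11P = ∞, so the order is 11.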